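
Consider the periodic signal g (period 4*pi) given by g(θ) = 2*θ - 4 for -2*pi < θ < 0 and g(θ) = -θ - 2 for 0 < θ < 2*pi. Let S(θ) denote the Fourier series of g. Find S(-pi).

-2*pi - 4

g is continuous at θ = -pi with value -2*pi - 4, so the series converges to -2*pi - 4 there.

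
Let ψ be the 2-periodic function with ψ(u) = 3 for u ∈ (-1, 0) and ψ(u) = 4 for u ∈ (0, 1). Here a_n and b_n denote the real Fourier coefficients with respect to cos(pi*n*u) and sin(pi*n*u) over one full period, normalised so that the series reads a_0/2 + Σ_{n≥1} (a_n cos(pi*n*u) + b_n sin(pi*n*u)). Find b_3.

2/(3*pi)

b_3 = ∫_{-1}^{1} ψ(u) sin(3*pi*u) du.
Split the integral at the breakpoints.
Directly, an antiderivative of (3) sin(3*pi*u) is -cos(3*pi*u)/pi; evaluating from -1 to 0: ∫_{-1}^{0} (3) sin(3*pi*u) du = (-1/pi) - (1/pi) = -2/pi.
Directly, an antiderivative of (4) sin(3*pi*u) is -4*cos(3*pi*u)/(3*pi); evaluating from 0 to 1: ∫_{0}^{1} (4) sin(3*pi*u) du = (4/(3*pi)) - (-4/(3*pi)) = 8/(3*pi).
Summing the pieces gives b_3 = 2/(3*pi).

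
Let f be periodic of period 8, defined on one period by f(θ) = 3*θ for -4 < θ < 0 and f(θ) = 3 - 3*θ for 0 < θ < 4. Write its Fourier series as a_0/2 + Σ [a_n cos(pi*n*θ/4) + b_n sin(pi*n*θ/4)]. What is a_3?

a_3 = 1/4 ∫_{-4}^{4} f(θ) cos(3*pi*θ/4) dθ.
Split the integral at the breakpoints.
Integrating by parts (boundary term plus one more integral), an antiderivative of (3*θ) cos(3*pi*θ/4) is 4*θ*sin(3*pi*θ/4)/pi + 16*cos(3*pi*θ/4)/(3*pi**2); evaluating from -4 to 0: ∫_{-4}^{0} (3*θ) cos(3*pi*θ/4) dθ = (16/(3*pi**2)) - (-16/(3*pi**2)) = 32/(3*pi**2).
Integrating by parts (boundary term plus one more integral), an antiderivative of (3 - 3*θ) cos(3*pi*θ/4) is -4*θ*sin(3*pi*θ/4)/pi + 4*sin(3*pi*θ/4)/pi - 16*cos(3*pi*θ/4)/(3*pi**2); evaluating from 0 to 4: ∫_{0}^{4} (3 - 3*θ) cos(3*pi*θ/4) dθ = (16/(3*pi**2)) - (-16/(3*pi**2)) = 32/(3*pi**2).
Summing the pieces and multiplying by (1/4) gives a_3 = 16/(3*pi**2).

16/(3*pi**2)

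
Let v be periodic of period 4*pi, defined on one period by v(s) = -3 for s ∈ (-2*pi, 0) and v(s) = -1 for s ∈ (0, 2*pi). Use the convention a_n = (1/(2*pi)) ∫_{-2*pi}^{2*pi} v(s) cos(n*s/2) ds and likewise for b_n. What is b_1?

4/pi

b_1 = (1/(2*pi)) ∫_{-2*pi}^{2*pi} v(s) sin(s/2) ds.
Split the integral at the breakpoints.
Directly, an antiderivative of (-3) sin(s/2) is 6*cos(s/2); evaluating from -2*pi to 0: ∫_{-2*pi}^{0} (-3) sin(s/2) ds = (6) - (-6) = 12.
Directly, an antiderivative of (-1) sin(s/2) is 2*cos(s/2); evaluating from 0 to 2*pi: ∫_{0}^{2*pi} (-1) sin(s/2) ds = (-2) - (2) = -4.
Summing the pieces and multiplying by (1/(2*pi)) gives b_1 = 4/pi.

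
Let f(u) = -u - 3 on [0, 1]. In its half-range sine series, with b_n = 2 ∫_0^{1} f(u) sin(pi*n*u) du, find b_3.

b_3 = 2 ∫_0^{1} (-u - 3) sin(3*pi*u) du.
Integrating by parts (boundary term plus one more integral), an antiderivative of (-u - 3) sin(3*pi*u) is u*cos(3*pi*u)/(3*pi) - sin(3*pi*u)/(9*pi**2) + cos(3*pi*u)/pi; evaluating from 0 to 1: ∫_{0}^{1} (-u - 3) sin(3*pi*u) du = (-4/(3*pi)) - (1/pi) = -7/(3*pi).
Hence b_3 = 2·(-7/(3*pi)) = -14/(3*pi).

-14/(3*pi)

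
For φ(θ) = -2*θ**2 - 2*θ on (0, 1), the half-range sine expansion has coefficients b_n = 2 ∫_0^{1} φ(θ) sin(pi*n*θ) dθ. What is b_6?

b_6 = 2 ∫_0^{1} (-2*θ**2 - 2*θ) sin(6*pi*θ) dθ.
Integrating by parts twice (tabular method), an antiderivative of (-2*θ**2 - 2*θ) sin(6*pi*θ) is θ**2*cos(6*pi*θ)/(3*pi) - θ*sin(6*pi*θ)/(9*pi**2) + θ*cos(6*pi*θ)/(3*pi) - sin(6*pi*θ)/(18*pi**2) - cos(6*pi*θ)/(54*pi**3); evaluating from 0 to 1: ∫_{0}^{1} (-2*θ**2 - 2*θ) sin(6*pi*θ) dθ = ((-1 + 36*pi**2)/(54*pi**3)) - (-1/(54*pi**3)) = 2/(3*pi).
Hence b_6 = 2·(2/(3*pi)) = 4/(3*pi).

4/(3*pi)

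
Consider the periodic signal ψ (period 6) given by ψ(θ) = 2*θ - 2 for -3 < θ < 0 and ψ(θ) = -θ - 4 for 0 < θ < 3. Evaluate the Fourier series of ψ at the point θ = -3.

At θ = -3 the one-sided limits are ψ(-3^-) = -7 and ψ(-3^+) = -8.
By Dirichlet's theorem the series converges to their average, [(-7) + (-8)]/2 = -15/2.

-15/2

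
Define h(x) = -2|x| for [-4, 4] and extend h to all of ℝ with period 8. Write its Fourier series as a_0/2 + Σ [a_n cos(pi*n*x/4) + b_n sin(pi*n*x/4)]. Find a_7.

32/(49*pi**2)

a_7 = 1/4 ∫_{-4}^{4} h(x) cos(7*pi*x/4) dx.
h is even and cos(7*pi*x/4) is even, so the integrand is even and a_7 = 1/2 ∫_0^{4} h(x) cos(7*pi*x/4) dx.
Integrating by parts (boundary term plus one more integral), an antiderivative of (-2*x) cos(7*pi*x/4) is -8*x*sin(7*pi*x/4)/(7*pi) - 32*cos(7*pi*x/4)/(49*pi**2); evaluating from 0 to 4: ∫_{0}^{4} (-2*x) cos(7*pi*x/4) dx = (32/(49*pi**2)) - (-32/(49*pi**2)) = 64/(49*pi**2).
Hence a_7 = (1/2)·(64/(49*pi**2)) = 32/(49*pi**2).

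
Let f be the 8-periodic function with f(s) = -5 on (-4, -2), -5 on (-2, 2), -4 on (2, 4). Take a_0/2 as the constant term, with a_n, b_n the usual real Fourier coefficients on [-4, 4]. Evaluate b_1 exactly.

1/pi

b_1 = 1/4 ∫_{-4}^{4} f(s) sin(pi*s/4) ds.
Split the integral at the breakpoints.
Directly, an antiderivative of (-5) sin(pi*s/4) is 20*cos(pi*s/4)/pi; evaluating from -4 to -2: ∫_{-4}^{-2} (-5) sin(pi*s/4) ds = (0) - (-20/pi) = 20/pi.
Directly, an antiderivative of (-5) sin(pi*s/4) is 20*cos(pi*s/4)/pi; evaluating from -2 to 2: ∫_{-2}^{2} (-5) sin(pi*s/4) ds = (0) - (0) = 0.
Directly, an antiderivative of (-4) sin(pi*s/4) is 16*cos(pi*s/4)/pi; evaluating from 2 to 4: ∫_{2}^{4} (-4) sin(pi*s/4) ds = (-16/pi) - (0) = -16/pi.
Summing the pieces and multiplying by (1/4) gives b_1 = 1/pi.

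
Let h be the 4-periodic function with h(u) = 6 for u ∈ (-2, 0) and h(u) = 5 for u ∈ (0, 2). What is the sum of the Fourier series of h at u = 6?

11/2

u = 6 differs from u = 2 by 1 full period(s), and the series is 4-periodic.
At u = 2 the one-sided limits are h(2^-) = 5 and h(2^+) = 6.
By Dirichlet's theorem the series converges to their average, [(5) + (6)]/2 = 11/2.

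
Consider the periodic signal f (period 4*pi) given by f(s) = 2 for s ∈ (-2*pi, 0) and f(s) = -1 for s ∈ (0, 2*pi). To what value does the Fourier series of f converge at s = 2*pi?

1/2

At s = 2*pi the one-sided limits are f(2*pi^-) = -1 and f(2*pi^+) = 2.
By Dirichlet's theorem the series converges to their average, [(-1) + (2)]/2 = 1/2.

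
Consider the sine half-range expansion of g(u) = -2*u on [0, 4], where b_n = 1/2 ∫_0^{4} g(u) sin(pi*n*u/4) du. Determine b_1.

-16/pi

b_1 = 1/2 ∫_0^{4} (-2*u) sin(pi*u/4) du.
Integrating by parts (boundary term plus one more integral), an antiderivative of (-2*u) sin(pi*u/4) is 8*u*cos(pi*u/4)/pi - 32*sin(pi*u/4)/pi**2; evaluating from 0 to 4: ∫_{0}^{4} (-2*u) sin(pi*u/4) du = (-32/pi) - (0) = -32/pi.
Hence b_1 = (1/2)·(-32/pi) = -16/pi.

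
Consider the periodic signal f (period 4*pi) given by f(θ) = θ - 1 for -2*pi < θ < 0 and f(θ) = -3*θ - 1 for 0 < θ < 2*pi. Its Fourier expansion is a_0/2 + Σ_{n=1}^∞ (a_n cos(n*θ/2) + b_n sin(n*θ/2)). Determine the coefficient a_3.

a_3 = (1/(2*pi)) ∫_{-2*pi}^{2*pi} f(θ) cos(3*θ/2) dθ.
Split the integral at the breakpoints.
Integrating by parts (boundary term plus one more integral), an antiderivative of (θ - 1) cos(3*θ/2) is 2*θ*sin(3*θ/2)/3 - 2*sin(3*θ/2)/3 + 4*cos(3*θ/2)/9; evaluating from -2*pi to 0: ∫_{-2*pi}^{0} (θ - 1) cos(3*θ/2) dθ = (4/9) - (-4/9) = 8/9.
Integrating by parts (boundary term plus one more integral), an antiderivative of (-3*θ - 1) cos(3*θ/2) is -2*θ*sin(3*θ/2) - 2*sin(3*θ/2)/3 - 4*cos(3*θ/2)/3; evaluating from 0 to 2*pi: ∫_{0}^{2*pi} (-3*θ - 1) cos(3*θ/2) dθ = (4/3) - (-4/3) = 8/3.
Summing the pieces and multiplying by (1/(2*pi)) gives a_3 = 16/(9*pi).

16/(9*pi)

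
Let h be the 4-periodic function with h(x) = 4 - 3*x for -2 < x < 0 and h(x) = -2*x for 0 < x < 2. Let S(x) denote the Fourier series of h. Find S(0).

2

At x = 0 the one-sided limits are h(0^-) = 4 and h(0^+) = 0.
By Dirichlet's theorem the series converges to their average, [(4) + (0)]/2 = 2.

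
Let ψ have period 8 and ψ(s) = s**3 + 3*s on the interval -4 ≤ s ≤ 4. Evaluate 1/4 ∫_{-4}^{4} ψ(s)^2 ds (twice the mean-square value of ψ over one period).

1/4 ∫_{-4}^{4} ψ(s)^2 ds = 1/4 · (263296/35) = 65824/35.

65824/35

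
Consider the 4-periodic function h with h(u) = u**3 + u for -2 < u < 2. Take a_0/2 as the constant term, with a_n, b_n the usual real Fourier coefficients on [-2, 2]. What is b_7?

b_7 = 1/2 ∫_{-2}^{2} h(u) sin(7*pi*u/2) du.
h is odd and sin(7*pi*u/2) is odd, so the integrand is even and b_7 = ∫_0^{2} h(u) sin(7*pi*u/2) du.
Integrating by parts three times (tabular method), an antiderivative of (u**3 + u) sin(7*pi*u/2) is -2*u**3*cos(7*pi*u/2)/(7*pi) + 12*u**2*sin(7*pi*u/2)/(49*pi**2) - 2*u*cos(7*pi*u/2)/(7*pi) + 48*u*cos(7*pi*u/2)/(343*pi**3) - 96*sin(7*pi*u/2)/(2401*pi**4) + 4*sin(7*pi*u/2)/(49*pi**2); evaluating from 0 to 2: ∫_{0}^{2} (u**3 + u) sin(7*pi*u/2) du = (4*(-24 + 245*pi**2)/(343*pi**3)) - (0) = 4*(-24 + 245*pi**2)/(343*pi**3).
Hence b_7 = 4*(-24 + 245*pi**2)/(343*pi**3).

4*(-24 + 245*pi**2)/(343*pi**3)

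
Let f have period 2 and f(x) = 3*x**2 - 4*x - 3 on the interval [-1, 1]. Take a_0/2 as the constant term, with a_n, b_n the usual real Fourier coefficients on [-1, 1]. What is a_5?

-12/(25*pi**2)

a_5 = ∫_{-1}^{1} f(x) cos(5*pi*x) dx.
Integrating by parts twice (tabular method), an antiderivative of (3*x**2 - 4*x - 3) cos(5*pi*x) is 3*x**2*sin(5*pi*x)/(5*pi) - 4*x*sin(5*pi*x)/(5*pi) + 6*x*cos(5*pi*x)/(25*pi**2) - 3*sin(5*pi*x)/(5*pi) - 6*sin(5*pi*x)/(125*pi**3) - 4*cos(5*pi*x)/(25*pi**2); evaluating from -1 to 1: ∫_{-1}^{1} (3*x**2 - 4*x - 3) cos(5*pi*x) dx = (-2/(25*pi**2)) - (2/(5*pi**2)) = -12/(25*pi**2).
Hence a_5 = -12/(25*pi**2).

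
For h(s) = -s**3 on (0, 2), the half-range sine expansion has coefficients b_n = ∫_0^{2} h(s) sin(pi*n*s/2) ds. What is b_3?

16*(2 - 3*pi**2)/(9*pi**3)

b_3 = ∫_0^{2} (-s**3) sin(3*pi*s/2) ds.
Integrating by parts three times (tabular method), an antiderivative of (-s**3) sin(3*pi*s/2) is 2*s**3*cos(3*pi*s/2)/(3*pi) - 4*s**2*sin(3*pi*s/2)/(3*pi**2) - 16*s*cos(3*pi*s/2)/(9*pi**3) + 32*sin(3*pi*s/2)/(27*pi**4); evaluating from 0 to 2: ∫_{0}^{2} (-s**3) sin(3*pi*s/2) ds = (16*(2 - 3*pi**2)/(9*pi**3)) - (0) = 16*(2 - 3*pi**2)/(9*pi**3).
Hence b_3 = 16*(2 - 3*pi**2)/(9*pi**3).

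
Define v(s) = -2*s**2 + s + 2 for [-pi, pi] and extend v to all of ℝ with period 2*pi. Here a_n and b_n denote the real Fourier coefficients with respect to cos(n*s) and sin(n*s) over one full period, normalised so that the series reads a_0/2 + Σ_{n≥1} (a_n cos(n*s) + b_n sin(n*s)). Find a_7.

8/49

a_7 = 1/pi ∫_{-pi}^{pi} v(s) cos(7*s) ds.
Integrating by parts twice (tabular method), an antiderivative of (-2*s**2 + s + 2) cos(7*s) is -2*s**2*sin(7*s)/7 + s*sin(7*s)/7 - 4*s*cos(7*s)/49 + 102*sin(7*s)/343 + cos(7*s)/49; evaluating from -pi to pi: ∫_{-pi}^{pi} (-2*s**2 + s + 2) cos(7*s) ds = (-1/49 + 4*pi/49) - (-4*pi/49 - 1/49) = 8*pi/49.
Hence a_7 = (1/pi)·(8*pi/49) = 8/49.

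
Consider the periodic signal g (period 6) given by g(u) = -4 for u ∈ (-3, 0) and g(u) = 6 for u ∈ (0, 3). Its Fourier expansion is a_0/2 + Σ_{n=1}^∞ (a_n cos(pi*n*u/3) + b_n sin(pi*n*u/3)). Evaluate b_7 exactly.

20/(7*pi)

b_7 = 1/3 ∫_{-3}^{3} g(u) sin(7*pi*u/3) du.
Split the integral at the breakpoints.
Directly, an antiderivative of (-4) sin(7*pi*u/3) is 12*cos(7*pi*u/3)/(7*pi); evaluating from -3 to 0: ∫_{-3}^{0} (-4) sin(7*pi*u/3) du = (12/(7*pi)) - (-12/(7*pi)) = 24/(7*pi).
Directly, an antiderivative of (6) sin(7*pi*u/3) is -18*cos(7*pi*u/3)/(7*pi); evaluating from 0 to 3: ∫_{0}^{3} (6) sin(7*pi*u/3) du = (18/(7*pi)) - (-18/(7*pi)) = 36/(7*pi).
Summing the pieces and multiplying by (1/3) gives b_7 = 20/(7*pi).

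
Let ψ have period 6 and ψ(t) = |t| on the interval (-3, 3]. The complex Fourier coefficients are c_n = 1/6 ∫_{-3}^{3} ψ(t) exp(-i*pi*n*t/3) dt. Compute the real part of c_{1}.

Since ψ is real-valued, Re(c_{1}) = 1/6 ∫_{-3}^{3} ψ(t) cos(pi*t/3) dt = a_{1}/2.
ψ is even and cos(pi*t/3) is even, so the integrand is even: ∫_{-3}^{3} ψ(t) cos(pi*t/3) dt = 2∫_0^{3} ψ(t) cos(pi*t/3) dt.
Integrating by parts (boundary term plus one more integral), an antiderivative of (t) cos(pi*t/3) is 3*t*sin(pi*t/3)/pi + 9*cos(pi*t/3)/pi**2; evaluating from 0 to 3: ∫_{0}^{3} (t) cos(pi*t/3) dt = (-9/pi**2) - (9/pi**2) = -18/pi**2.
So ∫_{-3}^{3} ψ(t) cos(pi*t/3) dt = -36/pi**2.
Hence Re(c_{1}) = (1/6)·(-36/pi**2) = -6/pi**2.

-6/pi**2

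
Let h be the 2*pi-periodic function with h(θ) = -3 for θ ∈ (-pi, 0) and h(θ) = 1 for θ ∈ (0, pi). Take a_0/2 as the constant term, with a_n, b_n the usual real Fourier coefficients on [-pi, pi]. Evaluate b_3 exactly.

b_3 = 1/pi ∫_{-pi}^{pi} h(θ) sin(3*θ) dθ.
Split the integral at the breakpoints.
Directly, an antiderivative of (-3) sin(3*θ) is cos(3*θ); evaluating from -pi to 0: ∫_{-pi}^{0} (-3) sin(3*θ) dθ = (1) - (-1) = 2.
Directly, an antiderivative of (1) sin(3*θ) is -cos(3*θ)/3; evaluating from 0 to pi: ∫_{0}^{pi} (1) sin(3*θ) dθ = (1/3) - (-1/3) = 2/3.
Summing the pieces and multiplying by (1/pi) gives b_3 = 8/(3*pi).

8/(3*pi)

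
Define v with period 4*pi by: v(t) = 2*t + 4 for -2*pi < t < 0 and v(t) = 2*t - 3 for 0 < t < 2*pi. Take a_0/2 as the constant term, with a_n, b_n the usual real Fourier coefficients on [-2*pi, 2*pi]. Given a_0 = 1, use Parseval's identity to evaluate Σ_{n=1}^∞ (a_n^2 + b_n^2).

-28*pi + 49/2 + 32*pi**2/3

Parseval: a_0^2/2 + Σ_{n≥1} (a_n^2+b_n^2) = (1/(2*pi)) ∫_{-2*pi}^{2*pi} v(t)^2 dt = -28*pi + 25 + 32*pi**2/3.
Subtract a_0^2/2 = 1/2: Σ (a_n^2+b_n^2) = -28*pi + 49/2 + 32*pi**2/3.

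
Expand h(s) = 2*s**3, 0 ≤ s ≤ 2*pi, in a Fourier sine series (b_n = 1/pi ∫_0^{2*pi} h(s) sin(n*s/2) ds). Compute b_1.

b_1 = 1/pi ∫_0^{2*pi} (2*s**3) sin(s/2) ds.
Integrating by parts three times (tabular method), an antiderivative of (2*s**3) sin(s/2) is -4*s**3*cos(s/2) + 24*s**2*sin(s/2) + 96*s*cos(s/2) - 192*sin(s/2); evaluating from 0 to 2*pi: ∫_{0}^{2*pi} (2*s**3) sin(s/2) ds = (32*pi*(-6 + pi**2)) - (0) = 32*pi*(-6 + pi**2).
Hence b_1 = (1/pi)·(32*pi*(-6 + pi**2)) = -192 + 32*pi**2.

-192 + 32*pi**2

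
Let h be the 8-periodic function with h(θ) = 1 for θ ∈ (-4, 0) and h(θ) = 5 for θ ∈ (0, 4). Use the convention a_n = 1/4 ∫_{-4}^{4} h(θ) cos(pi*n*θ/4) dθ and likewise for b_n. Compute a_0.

a_0 = 1/4 ∫_{-4}^{4} h(θ) dθ = 1/4 · (24) = 6.

6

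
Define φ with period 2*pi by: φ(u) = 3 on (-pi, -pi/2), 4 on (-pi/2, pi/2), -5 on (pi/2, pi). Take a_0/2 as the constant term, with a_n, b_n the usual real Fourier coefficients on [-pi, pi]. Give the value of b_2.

b_2 = 1/pi ∫_{-pi}^{pi} φ(u) sin(2*u) du.
Split the integral at the breakpoints.
Directly, an antiderivative of (3) sin(2*u) is -3*cos(2*u)/2; evaluating from -pi to -pi/2: ∫_{-pi}^{-pi/2} (3) sin(2*u) du = (3/2) - (-3/2) = 3.
Directly, an antiderivative of (4) sin(2*u) is -2*cos(2*u); evaluating from -pi/2 to pi/2: ∫_{-pi/2}^{pi/2} (4) sin(2*u) du = (2) - (2) = 0.
Directly, an antiderivative of (-5) sin(2*u) is 5*cos(2*u)/2; evaluating from pi/2 to pi: ∫_{pi/2}^{pi} (-5) sin(2*u) du = (5/2) - (-5/2) = 5.
Summing the pieces and multiplying by (1/pi) gives b_2 = 8/pi.

8/pi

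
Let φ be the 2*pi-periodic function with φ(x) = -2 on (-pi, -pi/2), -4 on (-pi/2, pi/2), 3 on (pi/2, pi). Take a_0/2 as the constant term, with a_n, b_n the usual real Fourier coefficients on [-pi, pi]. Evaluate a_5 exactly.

-9/(5*pi)

a_5 = 1/pi ∫_{-pi}^{pi} φ(x) cos(5*x) dx.
Split the integral at the breakpoints.
Directly, an antiderivative of (-2) cos(5*x) is -2*sin(5*x)/5; evaluating from -pi to -pi/2: ∫_{-pi}^{-pi/2} (-2) cos(5*x) dx = (2/5) - (0) = 2/5.
Directly, an antiderivative of (-4) cos(5*x) is -4*sin(5*x)/5; evaluating from -pi/2 to pi/2: ∫_{-pi/2}^{pi/2} (-4) cos(5*x) dx = (-4/5) - (4/5) = -8/5.
Directly, an antiderivative of (3) cos(5*x) is 3*sin(5*x)/5; evaluating from pi/2 to pi: ∫_{pi/2}^{pi} (3) cos(5*x) dx = (0) - (3/5) = -3/5.
Summing the pieces and multiplying by (1/pi) gives a_5 = -9/(5*pi).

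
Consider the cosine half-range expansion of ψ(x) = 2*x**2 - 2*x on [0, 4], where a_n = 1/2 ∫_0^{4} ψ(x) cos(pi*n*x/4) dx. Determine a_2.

a_2 = 1/2 ∫_0^{4} (2*x**2 - 2*x) cos(pi*x/2) dx.
Integrating by parts twice (tabular method), an antiderivative of (2*x**2 - 2*x) cos(pi*x/2) is 4*x**2*sin(pi*x/2)/pi - 4*x*sin(pi*x/2)/pi + 16*x*cos(pi*x/2)/pi**2 - 32*sin(pi*x/2)/pi**3 - 8*cos(pi*x/2)/pi**2; evaluating from 0 to 4: ∫_{0}^{4} (2*x**2 - 2*x) cos(pi*x/2) dx = (56/pi**2) - (-8/pi**2) = 64/pi**2.
Hence a_2 = (1/2)·(64/pi**2) = 32/pi**2.

32/pi**2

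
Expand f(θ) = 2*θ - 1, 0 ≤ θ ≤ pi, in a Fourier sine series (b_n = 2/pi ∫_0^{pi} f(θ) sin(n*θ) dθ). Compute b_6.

-2/3

b_6 = 2/pi ∫_0^{pi} (2*θ - 1) sin(6*θ) dθ.
Integrating by parts (boundary term plus one more integral), an antiderivative of (2*θ - 1) sin(6*θ) is -θ*cos(6*θ)/3 + sin(6*θ)/18 + cos(6*θ)/6; evaluating from 0 to pi: ∫_{0}^{pi} (2*θ - 1) sin(6*θ) dθ = (1/6 - pi/3) - (1/6) = -pi/3.
Hence b_6 = (2/pi)·(-pi/3) = -2/3.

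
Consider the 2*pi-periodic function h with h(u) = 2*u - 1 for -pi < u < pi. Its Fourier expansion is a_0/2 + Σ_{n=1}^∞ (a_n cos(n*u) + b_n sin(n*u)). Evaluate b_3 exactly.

b_3 = 1/pi ∫_{-pi}^{pi} h(u) sin(3*u) du.
Integrating by parts (boundary term plus one more integral), an antiderivative of (2*u - 1) sin(3*u) is -2*u*cos(3*u)/3 + 2*sin(3*u)/9 + cos(3*u)/3; evaluating from -pi to pi: ∫_{-pi}^{pi} (2*u - 1) sin(3*u) du = (-1/3 + 2*pi/3) - (-2*pi/3 - 1/3) = 4*pi/3.
Hence b_3 = (1/pi)·(4*pi/3) = 4/3.

4/3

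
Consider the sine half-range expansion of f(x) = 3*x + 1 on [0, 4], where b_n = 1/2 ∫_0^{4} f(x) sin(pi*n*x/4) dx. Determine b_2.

b_2 = 1/2 ∫_0^{4} (3*x + 1) sin(pi*x/2) dx.
Integrating by parts (boundary term plus one more integral), an antiderivative of (3*x + 1) sin(pi*x/2) is -6*x*cos(pi*x/2)/pi + 12*sin(pi*x/2)/pi**2 - 2*cos(pi*x/2)/pi; evaluating from 0 to 4: ∫_{0}^{4} (3*x + 1) sin(pi*x/2) dx = (-26/pi) - (-2/pi) = -24/pi.
Hence b_2 = (1/2)·(-24/pi) = -12/pi.

-12/pi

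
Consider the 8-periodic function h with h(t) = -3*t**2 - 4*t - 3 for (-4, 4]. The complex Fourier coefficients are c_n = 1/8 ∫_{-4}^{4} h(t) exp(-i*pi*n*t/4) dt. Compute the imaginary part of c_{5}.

16/(5*pi)

Since h is real-valued, Im(c_{5}) = -1/8 ∫_{-4}^{4} h(t) sin(5*pi*t/4) dt = -b_{5}/2.
Integrating by parts twice (tabular method), an antiderivative of (-3*t**2 - 4*t - 3) sin(5*pi*t/4) is 12*t**2*cos(5*pi*t/4)/(5*pi) - 96*t*sin(5*pi*t/4)/(25*pi**2) + 16*t*cos(5*pi*t/4)/(5*pi) - 64*sin(5*pi*t/4)/(25*pi**2) - 384*cos(5*pi*t/4)/(125*pi**3) + 12*cos(5*pi*t/4)/(5*pi); evaluating from -4 to 4: ∫_{-4}^{4} (-3*t**2 - 4*t - 3) sin(5*pi*t/4) dt = (4*(96 - 1675*pi**2)/(125*pi**3)) - (-28/pi + 384/(125*pi**3)) = -128/(5*pi).
Hence Im(c_{5}) = (-1/8)·(-128/(5*pi)) = 16/(5*pi).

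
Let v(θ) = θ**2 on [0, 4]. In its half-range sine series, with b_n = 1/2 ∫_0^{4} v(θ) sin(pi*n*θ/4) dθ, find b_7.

32*(-4 + 49*pi**2)/(343*pi**3)

b_7 = 1/2 ∫_0^{4} (θ**2) sin(7*pi*θ/4) dθ.
Integrating by parts twice (tabular method), an antiderivative of (θ**2) sin(7*pi*θ/4) is -4*θ**2*cos(7*pi*θ/4)/(7*pi) + 32*θ*sin(7*pi*θ/4)/(49*pi**2) + 128*cos(7*pi*θ/4)/(343*pi**3); evaluating from 0 to 4: ∫_{0}^{4} (θ**2) sin(7*pi*θ/4) dθ = (64*(-2 + 49*pi**2)/(343*pi**3)) - (128/(343*pi**3)) = 64*(-4 + 49*pi**2)/(343*pi**3).
Hence b_7 = (1/2)·(64*(-4 + 49*pi**2)/(343*pi**3)) = 32*(-4 + 49*pi**2)/(343*pi**3).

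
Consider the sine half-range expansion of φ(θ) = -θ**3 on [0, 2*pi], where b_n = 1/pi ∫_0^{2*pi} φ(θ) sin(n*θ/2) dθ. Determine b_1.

b_1 = 1/pi ∫_0^{2*pi} (-θ**3) sin(θ/2) dθ.
Integrating by parts three times (tabular method), an antiderivative of (-θ**3) sin(θ/2) is 2*θ**3*cos(θ/2) - 12*θ**2*sin(θ/2) - 48*θ*cos(θ/2) + 96*sin(θ/2); evaluating from 0 to 2*pi: ∫_{0}^{2*pi} (-θ**3) sin(θ/2) dθ = (16*pi*(6 - pi**2)) - (0) = 16*pi*(6 - pi**2).
Hence b_1 = (1/pi)·(16*pi*(6 - pi**2)) = 96 - 16*pi**2.

96 - 16*pi**2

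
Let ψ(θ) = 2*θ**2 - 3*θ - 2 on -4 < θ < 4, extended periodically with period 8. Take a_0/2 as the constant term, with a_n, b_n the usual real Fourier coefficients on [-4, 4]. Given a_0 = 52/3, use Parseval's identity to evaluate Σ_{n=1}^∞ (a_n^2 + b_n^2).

12512/45

Parseval: a_0^2/2 + Σ_{n≥1} (a_n^2+b_n^2) = 1/4 ∫_{-4}^{4} ψ(θ)^2 dθ = 6424/15.
Subtract a_0^2/2 = 1352/9: Σ (a_n^2+b_n^2) = 12512/45.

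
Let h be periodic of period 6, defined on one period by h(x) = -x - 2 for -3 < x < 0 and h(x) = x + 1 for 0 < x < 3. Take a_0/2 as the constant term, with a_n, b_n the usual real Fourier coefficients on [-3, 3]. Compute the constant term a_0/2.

1

a_0 = 1/3 ∫_{-3}^{3} h(x) dx = 1/3 · (6) = 2.
So the constant term a_0/2 = 1.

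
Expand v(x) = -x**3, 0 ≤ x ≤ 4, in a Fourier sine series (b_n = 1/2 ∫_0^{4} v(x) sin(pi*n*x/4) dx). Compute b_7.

b_7 = 1/2 ∫_0^{4} (-x**3) sin(7*pi*x/4) dx.
Integrating by parts three times (tabular method), an antiderivative of (-x**3) sin(7*pi*x/4) is 4*x**3*cos(7*pi*x/4)/(7*pi) - 48*x**2*sin(7*pi*x/4)/(49*pi**2) - 384*x*cos(7*pi*x/4)/(343*pi**3) + 1536*sin(7*pi*x/4)/(2401*pi**4); evaluating from 0 to 4: ∫_{0}^{4} (-x**3) sin(7*pi*x/4) dx = (256*(6 - 49*pi**2)/(343*pi**3)) - (0) = 256*(6 - 49*pi**2)/(343*pi**3).
Hence b_7 = (1/2)·(256*(6 - 49*pi**2)/(343*pi**3)) = 128*(6 - 49*pi**2)/(343*pi**3).

128*(6 - 49*pi**2)/(343*pi**3)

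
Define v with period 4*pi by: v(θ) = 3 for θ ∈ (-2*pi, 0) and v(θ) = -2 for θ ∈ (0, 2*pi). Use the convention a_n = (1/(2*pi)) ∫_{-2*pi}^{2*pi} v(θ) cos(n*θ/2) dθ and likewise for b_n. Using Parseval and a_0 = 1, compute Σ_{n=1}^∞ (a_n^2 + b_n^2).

Parseval: a_0^2/2 + Σ_{n≥1} (a_n^2+b_n^2) = (1/(2*pi)) ∫_{-2*pi}^{2*pi} v(θ)^2 dθ = 13.
Subtract a_0^2/2 = 1/2: Σ (a_n^2+b_n^2) = 25/2.

25/2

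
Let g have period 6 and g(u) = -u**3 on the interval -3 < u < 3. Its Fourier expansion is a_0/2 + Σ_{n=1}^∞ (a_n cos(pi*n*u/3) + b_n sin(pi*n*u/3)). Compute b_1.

-54/pi + 324/pi**3

b_1 = 1/3 ∫_{-3}^{3} g(u) sin(pi*u/3) du.
g is odd and sin(pi*u/3) is odd, so the integrand is even and b_1 = 2/3 ∫_0^{3} g(u) sin(pi*u/3) du.
Integrating by parts three times (tabular method), an antiderivative of (-u**3) sin(pi*u/3) is 3*u**3*cos(pi*u/3)/pi - 27*u**2*sin(pi*u/3)/pi**2 - 162*u*cos(pi*u/3)/pi**3 + 486*sin(pi*u/3)/pi**4; evaluating from 0 to 3: ∫_{0}^{3} (-u**3) sin(pi*u/3) du = (-81/pi + 486/pi**3) - (0) = -81/pi + 486/pi**3.
Hence b_1 = (2/3)·(-81/pi + 486/pi**3) = -54/pi + 324/pi**3.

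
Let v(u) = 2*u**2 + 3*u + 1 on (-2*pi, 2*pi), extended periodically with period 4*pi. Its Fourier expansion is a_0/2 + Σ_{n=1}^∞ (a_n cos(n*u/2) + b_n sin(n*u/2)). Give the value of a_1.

a_1 = (1/(2*pi)) ∫_{-2*pi}^{2*pi} v(u) cos(u/2) du.
Integrating by parts twice (tabular method), an antiderivative of (2*u**2 + 3*u + 1) cos(u/2) is 4*u**2*sin(u/2) + 6*u*sin(u/2) + 16*u*cos(u/2) - 30*sin(u/2) + 12*cos(u/2); evaluating from -2*pi to 2*pi: ∫_{-2*pi}^{2*pi} (2*u**2 + 3*u + 1) cos(u/2) du = (-32*pi - 12) - (-12 + 32*pi) = -64*pi.
Hence a_1 = (1/(2*pi))·(-64*pi) = -32.

-32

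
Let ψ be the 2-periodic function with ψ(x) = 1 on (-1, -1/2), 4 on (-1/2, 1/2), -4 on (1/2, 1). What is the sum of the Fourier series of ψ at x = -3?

-3/2

x = -3 differs from x = -1 by -1 full period(s), and the series is 2-periodic.
At x = -1 the one-sided limits are ψ(-1^-) = -4 and ψ(-1^+) = 1.
By Dirichlet's theorem the series converges to their average, [(-4) + (1)]/2 = -3/2.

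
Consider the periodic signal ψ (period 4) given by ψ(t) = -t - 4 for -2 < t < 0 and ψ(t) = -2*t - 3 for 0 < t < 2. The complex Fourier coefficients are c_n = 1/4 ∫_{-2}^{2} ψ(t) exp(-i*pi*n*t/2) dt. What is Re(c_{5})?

2/(25*pi**2)

Since ψ is real-valued, Re(c_{5}) = 1/4 ∫_{-2}^{2} ψ(t) cos(5*pi*t/2) dt = a_{5}/2.
Split the integral at the breakpoints.
Integrating by parts (boundary term plus one more integral), an antiderivative of (-t - 4) cos(5*pi*t/2) is -2*t*sin(5*pi*t/2)/(5*pi) - 8*sin(5*pi*t/2)/(5*pi) - 4*cos(5*pi*t/2)/(25*pi**2); evaluating from -2 to 0: ∫_{-2}^{0} (-t - 4) cos(5*pi*t/2) dt = (-4/(25*pi**2)) - (4/(25*pi**2)) = -8/(25*pi**2).
Integrating by parts (boundary term plus one more integral), an antiderivative of (-2*t - 3) cos(5*pi*t/2) is -4*t*sin(5*pi*t/2)/(5*pi) - 6*sin(5*pi*t/2)/(5*pi) - 8*cos(5*pi*t/2)/(25*pi**2); evaluating from 0 to 2: ∫_{0}^{2} (-2*t - 3) cos(5*pi*t/2) dt = (8/(25*pi**2)) - (-8/(25*pi**2)) = 16/(25*pi**2).
So ∫_{-2}^{2} ψ(t) cos(5*pi*t/2) dt = 8/(25*pi**2).
Hence Re(c_{5}) = (1/4)·(8/(25*pi**2)) = 2/(25*pi**2).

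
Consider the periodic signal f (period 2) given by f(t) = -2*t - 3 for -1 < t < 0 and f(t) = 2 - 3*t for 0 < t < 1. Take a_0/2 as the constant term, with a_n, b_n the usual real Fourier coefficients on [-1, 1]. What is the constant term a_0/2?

-3/4

a_0 = ∫_{-1}^{1} f(t) dt = -3/2.
So the constant term a_0/2 = -3/4.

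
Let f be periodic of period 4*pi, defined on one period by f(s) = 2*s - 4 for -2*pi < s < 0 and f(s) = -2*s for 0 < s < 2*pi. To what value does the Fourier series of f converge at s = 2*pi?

-4*pi - 2

At s = 2*pi the one-sided limits are f(2*pi^-) = -4*pi and f(2*pi^+) = -4*pi - 4.
By Dirichlet's theorem the series converges to their average, [(-4*pi) + (-4*pi - 4)]/2 = -4*pi - 2.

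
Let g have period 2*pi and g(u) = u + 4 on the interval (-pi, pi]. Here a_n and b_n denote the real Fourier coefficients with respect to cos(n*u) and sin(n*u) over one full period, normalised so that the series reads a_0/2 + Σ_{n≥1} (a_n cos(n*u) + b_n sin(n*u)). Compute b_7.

2/7

b_7 = 1/pi ∫_{-pi}^{pi} g(u) sin(7*u) du.
Integrating by parts (boundary term plus one more integral), an antiderivative of (u + 4) sin(7*u) is -u*cos(7*u)/7 + sin(7*u)/49 - 4*cos(7*u)/7; evaluating from -pi to pi: ∫_{-pi}^{pi} (u + 4) sin(7*u) du = (pi/7 + 4/7) - (4/7 - pi/7) = 2*pi/7.
Hence b_7 = (1/pi)·(2*pi/7) = 2/7.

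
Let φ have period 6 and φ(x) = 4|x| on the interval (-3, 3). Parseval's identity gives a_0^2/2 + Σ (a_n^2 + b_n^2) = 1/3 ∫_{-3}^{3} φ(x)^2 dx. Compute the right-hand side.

1/3 ∫_{-3}^{3} φ(x)^2 dx = 1/3 · (288) = 96.

96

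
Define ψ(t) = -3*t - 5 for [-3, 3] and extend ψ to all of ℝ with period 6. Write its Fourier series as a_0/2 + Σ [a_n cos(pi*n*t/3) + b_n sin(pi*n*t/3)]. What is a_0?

a_0 = 1/3 ∫_{-3}^{3} ψ(t) dt = 1/3 · (-30) = -10.

-10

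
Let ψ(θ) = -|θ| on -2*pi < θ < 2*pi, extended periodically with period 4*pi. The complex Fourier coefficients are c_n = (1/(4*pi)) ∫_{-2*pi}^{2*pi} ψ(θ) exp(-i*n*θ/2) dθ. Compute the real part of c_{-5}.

4/(25*pi)

Since ψ is real-valued, Re(c_{-5}) = (1/(4*pi)) ∫_{-2*pi}^{2*pi} ψ(θ) cos(-5*θ/2) dθ = a_{5}/2.
ψ is even and cos(-5*θ/2) is even, so the integrand is even: ∫_{-2*pi}^{2*pi} ψ(θ) cos(-5*θ/2) dθ = 2∫_0^{2*pi} ψ(θ) cos(-5*θ/2) dθ.
Integrating by parts (boundary term plus one more integral), an antiderivative of (-θ) cos(-5*θ/2) is -2*θ*sin(5*θ/2)/5 - 4*cos(5*θ/2)/25; evaluating from 0 to 2*pi: ∫_{0}^{2*pi} (-θ) cos(-5*θ/2) dθ = (4/25) - (-4/25) = 8/25.
So ∫_{-2*pi}^{2*pi} ψ(θ) cos(-5*θ/2) dθ = 16/25.
Hence Re(c_{-5}) = (1/(4*pi))·(16/25) = 4/(25*pi).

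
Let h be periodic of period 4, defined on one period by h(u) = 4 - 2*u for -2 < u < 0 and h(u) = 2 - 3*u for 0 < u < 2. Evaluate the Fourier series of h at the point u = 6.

u = 6 differs from u = -2 by 2 full period(s), and the series is 4-periodic.
At u = -2 the one-sided limits are h(-2^-) = -4 and h(-2^+) = 8.
By Dirichlet's theorem the series converges to their average, [(-4) + (8)]/2 = 2.

2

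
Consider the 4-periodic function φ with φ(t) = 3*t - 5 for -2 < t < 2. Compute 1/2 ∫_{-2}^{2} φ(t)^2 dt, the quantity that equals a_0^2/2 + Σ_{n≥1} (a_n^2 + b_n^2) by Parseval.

74

1/2 ∫_{-2}^{2} φ(t)^2 dt = 1/2 · (148) = 74.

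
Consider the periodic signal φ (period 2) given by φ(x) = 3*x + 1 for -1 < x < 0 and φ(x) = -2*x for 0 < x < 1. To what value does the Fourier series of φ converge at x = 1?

φ is continuous at x = 1 with value -2, so the series converges to -2 there.

-2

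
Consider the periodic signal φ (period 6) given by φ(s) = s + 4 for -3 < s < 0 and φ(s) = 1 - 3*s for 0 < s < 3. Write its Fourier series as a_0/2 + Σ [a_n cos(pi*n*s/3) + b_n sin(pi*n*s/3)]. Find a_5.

a_5 = 1/3 ∫_{-3}^{3} φ(s) cos(5*pi*s/3) ds.
Split the integral at the breakpoints.
Integrating by parts (boundary term plus one more integral), an antiderivative of (s + 4) cos(5*pi*s/3) is 3*s*sin(5*pi*s/3)/(5*pi) + 12*sin(5*pi*s/3)/(5*pi) + 9*cos(5*pi*s/3)/(25*pi**2); evaluating from -3 to 0: ∫_{-3}^{0} (s + 4) cos(5*pi*s/3) ds = (9/(25*pi**2)) - (-9/(25*pi**2)) = 18/(25*pi**2).
Integrating by parts (boundary term plus one more integral), an antiderivative of (1 - 3*s) cos(5*pi*s/3) is -9*s*sin(5*pi*s/3)/(5*pi) + 3*sin(5*pi*s/3)/(5*pi) - 27*cos(5*pi*s/3)/(25*pi**2); evaluating from 0 to 3: ∫_{0}^{3} (1 - 3*s) cos(5*pi*s/3) ds = (27/(25*pi**2)) - (-27/(25*pi**2)) = 54/(25*pi**2).
Summing the pieces and multiplying by (1/3) gives a_5 = 24/(25*pi**2).

24/(25*pi**2)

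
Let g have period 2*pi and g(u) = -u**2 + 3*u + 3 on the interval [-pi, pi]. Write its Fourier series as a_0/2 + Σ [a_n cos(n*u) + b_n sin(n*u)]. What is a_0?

6 - 2*pi**2/3

a_0 = 1/pi ∫_{-pi}^{pi} g(u) du = 1/pi · (2*pi*(9 - pi**2)/3) = 6 - 2*pi**2/3.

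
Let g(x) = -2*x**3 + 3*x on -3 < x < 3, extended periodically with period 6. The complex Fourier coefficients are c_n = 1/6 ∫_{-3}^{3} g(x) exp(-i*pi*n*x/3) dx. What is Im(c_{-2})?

9*(-9 + 5*pi**2)/(2*pi**3)

Since g is real-valued, Im(c_{-2}) = -1/6 ∫_{-3}^{3} g(x) sin(-2*pi*x/3) dx = b_{2}/2.
g is odd and sin(-2*pi*x/3) is odd, so the integrand is even: ∫_{-3}^{3} g(x) sin(-2*pi*x/3) dx = 2∫_0^{3} g(x) sin(-2*pi*x/3) dx.
Integrating by parts three times (tabular method), an antiderivative of (-2*x**3 + 3*x) sin(-2*pi*x/3) is -3*x**3*cos(2*pi*x/3)/pi + 27*x**2*sin(2*pi*x/3)/(2*pi**2) + 81*x*cos(2*pi*x/3)/(2*pi**3) + 9*x*cos(2*pi*x/3)/(2*pi) - 27*sin(2*pi*x/3)/(4*pi**2) - 243*sin(2*pi*x/3)/(4*pi**4); evaluating from 0 to 3: ∫_{0}^{3} (-2*x**3 + 3*x) sin(-2*pi*x/3) dx = (27*(9 - 5*pi**2)/(2*pi**3)) - (0) = 27*(9 - 5*pi**2)/(2*pi**3).
So ∫_{-3}^{3} g(x) sin(-2*pi*x/3) dx = -135/pi + 243/pi**3.
Hence Im(c_{-2}) = (-1/6)·(-135/pi + 243/pi**3) = 9*(-9 + 5*pi**2)/(2*pi**3).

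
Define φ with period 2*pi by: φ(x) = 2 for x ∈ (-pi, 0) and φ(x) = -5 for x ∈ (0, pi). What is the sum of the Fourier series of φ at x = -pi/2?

2

φ is continuous at x = -pi/2 with value 2, so the series converges to 2 there.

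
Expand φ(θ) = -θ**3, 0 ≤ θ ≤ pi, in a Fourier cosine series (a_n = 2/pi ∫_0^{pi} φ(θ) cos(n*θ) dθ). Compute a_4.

a_4 = 2/pi ∫_0^{pi} (-θ**3) cos(4*θ) dθ.
Integrating by parts three times (tabular method), an antiderivative of (-θ**3) cos(4*θ) is -θ**3*sin(4*θ)/4 - 3*θ**2*cos(4*θ)/16 + 3*θ*sin(4*θ)/32 + 3*cos(4*θ)/128; evaluating from 0 to pi: ∫_{0}^{pi} (-θ**3) cos(4*θ) dθ = (3/128 - 3*pi**2/16) - (3/128) = -3*pi**2/16.
Hence a_4 = (2/pi)·(-3*pi**2/16) = -3*pi/8.

-3*pi/8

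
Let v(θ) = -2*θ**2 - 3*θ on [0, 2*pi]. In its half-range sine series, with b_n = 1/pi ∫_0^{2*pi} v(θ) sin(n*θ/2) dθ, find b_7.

b_7 = 1/pi ∫_0^{2*pi} (-2*θ**2 - 3*θ) sin(7*θ/2) dθ.
Integrating by parts twice (tabular method), an antiderivative of (-2*θ**2 - 3*θ) sin(7*θ/2) is 4*θ**2*cos(7*θ/2)/7 - 16*θ*sin(7*θ/2)/49 + 6*θ*cos(7*θ/2)/7 - 12*sin(7*θ/2)/49 - 32*cos(7*θ/2)/343; evaluating from 0 to 2*pi: ∫_{0}^{2*pi} (-2*θ**2 - 3*θ) sin(7*θ/2) dθ = (-16*pi**2/7 - 12*pi/7 + 32/343) - (-32/343) = -16*pi**2/7 - 12*pi/7 + 64/343.
Hence b_7 = (1/pi)·(-16*pi**2/7 - 12*pi/7 + 64/343) = 4*(-196*pi**2 - 147*pi + 16)/(343*pi).

4*(-196*pi**2 - 147*pi + 16)/(343*pi)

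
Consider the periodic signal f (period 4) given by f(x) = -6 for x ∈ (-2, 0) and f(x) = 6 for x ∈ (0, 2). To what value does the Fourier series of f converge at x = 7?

-6

x = 7 differs from x = -1 by 2 full period(s), and the series is 4-periodic.
f is continuous at x = -1 with value -6, so the series converges to -6 there.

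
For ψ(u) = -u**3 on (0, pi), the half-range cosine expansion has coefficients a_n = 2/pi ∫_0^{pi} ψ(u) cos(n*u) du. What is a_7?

6*(-4 + 49*pi**2)/(2401*pi)

a_7 = 2/pi ∫_0^{pi} (-u**3) cos(7*u) du.
Integrating by parts three times (tabular method), an antiderivative of (-u**3) cos(7*u) is -u**3*sin(7*u)/7 - 3*u**2*cos(7*u)/49 + 6*u*sin(7*u)/343 + 6*cos(7*u)/2401; evaluating from 0 to pi: ∫_{0}^{pi} (-u**3) cos(7*u) du = (-6/2401 + 3*pi**2/49) - (6/2401) = -12/2401 + 3*pi**2/49.
Hence a_7 = (2/pi)·(-12/2401 + 3*pi**2/49) = 6*(-4 + 49*pi**2)/(2401*pi).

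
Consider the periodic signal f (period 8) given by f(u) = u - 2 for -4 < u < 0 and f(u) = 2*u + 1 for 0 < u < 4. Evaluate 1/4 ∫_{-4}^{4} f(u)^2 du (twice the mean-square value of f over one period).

1/4 ∫_{-4}^{4} f(u)^2 du = 1/4 · (572/3) = 143/3.

143/3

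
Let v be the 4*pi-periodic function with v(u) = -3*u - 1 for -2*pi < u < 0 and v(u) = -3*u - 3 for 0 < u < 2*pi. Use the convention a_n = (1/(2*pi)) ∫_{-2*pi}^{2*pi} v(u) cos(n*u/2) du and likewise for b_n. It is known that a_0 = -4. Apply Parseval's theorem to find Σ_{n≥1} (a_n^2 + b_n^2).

2 + 12*pi + 24*pi**2

Parseval: a_0^2/2 + Σ_{n≥1} (a_n^2+b_n^2) = (1/(2*pi)) ∫_{-2*pi}^{2*pi} v(u)^2 du = 10 + 12*pi + 24*pi**2.
Subtract a_0^2/2 = 8: Σ (a_n^2+b_n^2) = 2 + 12*pi + 24*pi**2.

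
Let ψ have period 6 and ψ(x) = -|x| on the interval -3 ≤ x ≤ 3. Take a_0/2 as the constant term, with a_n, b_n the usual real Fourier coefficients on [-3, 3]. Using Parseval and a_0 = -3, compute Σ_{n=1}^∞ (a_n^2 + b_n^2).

Parseval: a_0^2/2 + Σ_{n≥1} (a_n^2+b_n^2) = 1/3 ∫_{-3}^{3} ψ(x)^2 dx = 6.
Subtract a_0^2/2 = 9/2: Σ (a_n^2+b_n^2) = 3/2.

3/2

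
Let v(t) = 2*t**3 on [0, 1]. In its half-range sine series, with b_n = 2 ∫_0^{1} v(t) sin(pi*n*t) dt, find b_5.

b_5 = 2 ∫_0^{1} (2*t**3) sin(5*pi*t) dt.
Integrating by parts three times (tabular method), an antiderivative of (2*t**3) sin(5*pi*t) is -2*t**3*cos(5*pi*t)/(5*pi) + 6*t**2*sin(5*pi*t)/(25*pi**2) + 12*t*cos(5*pi*t)/(125*pi**3) - 12*sin(5*pi*t)/(625*pi**4); evaluating from 0 to 1: ∫_{0}^{1} (2*t**3) sin(5*pi*t) dt = (2*(-6 + 25*pi**2)/(125*pi**3)) - (0) = 2*(-6 + 25*pi**2)/(125*pi**3).
Hence b_5 = 2·(2*(-6 + 25*pi**2)/(125*pi**3)) = 4*(-6 + 25*pi**2)/(125*pi**3).

4*(-6 + 25*pi**2)/(125*pi**3)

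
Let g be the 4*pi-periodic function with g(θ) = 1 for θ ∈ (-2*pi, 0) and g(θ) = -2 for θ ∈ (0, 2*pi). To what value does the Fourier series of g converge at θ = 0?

At θ = 0 the one-sided limits are g(0^-) = 1 and g(0^+) = -2.
By Dirichlet's theorem the series converges to their average, [(1) + (-2)]/2 = -1/2.

-1/2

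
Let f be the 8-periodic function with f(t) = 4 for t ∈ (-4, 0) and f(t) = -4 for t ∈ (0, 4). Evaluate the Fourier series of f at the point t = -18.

4

t = -18 differs from t = -2 by -2 full period(s), and the series is 8-periodic.
f is continuous at t = -2 with value 4, so the series converges to 4 there.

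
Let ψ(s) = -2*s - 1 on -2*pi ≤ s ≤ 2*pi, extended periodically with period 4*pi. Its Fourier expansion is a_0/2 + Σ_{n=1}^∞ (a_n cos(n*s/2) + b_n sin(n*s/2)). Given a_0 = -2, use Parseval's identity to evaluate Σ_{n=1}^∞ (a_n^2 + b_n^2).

32*pi**2/3

Parseval: a_0^2/2 + Σ_{n≥1} (a_n^2+b_n^2) = (1/(2*pi)) ∫_{-2*pi}^{2*pi} ψ(s)^2 ds = 2 + 32*pi**2/3.
Subtract a_0^2/2 = 2: Σ (a_n^2+b_n^2) = 32*pi**2/3.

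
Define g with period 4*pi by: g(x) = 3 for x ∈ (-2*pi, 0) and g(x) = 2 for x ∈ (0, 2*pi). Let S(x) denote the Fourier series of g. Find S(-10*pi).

5/2

x = -10*pi differs from x = -2*pi by -2 full period(s), and the series is 4*pi-periodic.
At x = -2*pi the one-sided limits are g(-2*pi^-) = 2 and g(-2*pi^+) = 3.
By Dirichlet's theorem the series converges to their average, [(2) + (3)]/2 = 5/2.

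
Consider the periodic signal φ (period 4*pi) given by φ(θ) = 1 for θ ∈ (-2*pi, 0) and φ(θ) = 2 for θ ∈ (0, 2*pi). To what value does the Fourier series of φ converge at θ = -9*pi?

1

θ = -9*pi differs from θ = -pi by -2 full period(s), and the series is 4*pi-periodic.
φ is continuous at θ = -pi with value 1, so the series converges to 1 there.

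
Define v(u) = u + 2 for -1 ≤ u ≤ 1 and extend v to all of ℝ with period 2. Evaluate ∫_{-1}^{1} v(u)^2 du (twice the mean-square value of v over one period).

∫_{-1}^{1} v(u)^2 du = 26/3.

26/3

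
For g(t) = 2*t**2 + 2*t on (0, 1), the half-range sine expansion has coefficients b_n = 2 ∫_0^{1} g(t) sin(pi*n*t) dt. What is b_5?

8*(-2 + 25*pi**2)/(125*pi**3)

b_5 = 2 ∫_0^{1} (2*t**2 + 2*t) sin(5*pi*t) dt.
Integrating by parts twice (tabular method), an antiderivative of (2*t**2 + 2*t) sin(5*pi*t) is -2*t**2*cos(5*pi*t)/(5*pi) + 4*t*sin(5*pi*t)/(25*pi**2) - 2*t*cos(5*pi*t)/(5*pi) + 2*sin(5*pi*t)/(25*pi**2) + 4*cos(5*pi*t)/(125*pi**3); evaluating from 0 to 1: ∫_{0}^{1} (2*t**2 + 2*t) sin(5*pi*t) dt = (4*(-1 + 25*pi**2)/(125*pi**3)) - (4/(125*pi**3)) = 4*(-2 + 25*pi**2)/(125*pi**3).
Hence b_5 = 2·(4*(-2 + 25*pi**2)/(125*pi**3)) = 8*(-2 + 25*pi**2)/(125*pi**3).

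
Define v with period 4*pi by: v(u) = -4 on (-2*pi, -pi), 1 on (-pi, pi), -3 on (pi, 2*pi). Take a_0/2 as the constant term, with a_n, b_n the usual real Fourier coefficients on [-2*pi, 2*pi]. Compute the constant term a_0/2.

a_0 = (1/(2*pi)) ∫_{-2*pi}^{2*pi} v(u) du = (1/(2*pi)) · (-5*pi) = -5/2.
So the constant term a_0/2 = -5/4.

-5/4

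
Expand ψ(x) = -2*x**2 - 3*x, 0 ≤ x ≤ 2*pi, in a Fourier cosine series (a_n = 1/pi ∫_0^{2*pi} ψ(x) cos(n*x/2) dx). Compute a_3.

8*(3 + 4*pi)/(9*pi)

a_3 = 1/pi ∫_0^{2*pi} (-2*x**2 - 3*x) cos(3*x/2) dx.
Integrating by parts twice (tabular method), an antiderivative of (-2*x**2 - 3*x) cos(3*x/2) is -4*x**2*sin(3*x/2)/3 - 2*x*sin(3*x/2) - 16*x*cos(3*x/2)/9 + 32*sin(3*x/2)/27 - 4*cos(3*x/2)/3; evaluating from 0 to 2*pi: ∫_{0}^{2*pi} (-2*x**2 - 3*x) cos(3*x/2) dx = (4/3 + 32*pi/9) - (-4/3) = 8/3 + 32*pi/9.
Hence a_3 = (1/pi)·(8/3 + 32*pi/9) = 8*(3 + 4*pi)/(9*pi).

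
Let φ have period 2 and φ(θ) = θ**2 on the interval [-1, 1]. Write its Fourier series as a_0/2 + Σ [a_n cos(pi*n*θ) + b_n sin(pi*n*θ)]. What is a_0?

2/3

a_0 = ∫_{-1}^{1} φ(θ) dθ = 2/3.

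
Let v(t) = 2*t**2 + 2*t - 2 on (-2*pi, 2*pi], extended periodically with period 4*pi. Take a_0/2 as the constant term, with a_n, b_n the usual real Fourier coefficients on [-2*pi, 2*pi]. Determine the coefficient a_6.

8/9

a_6 = (1/(2*pi)) ∫_{-2*pi}^{2*pi} v(t) cos(3*t) dt.
Integrating by parts twice (tabular method), an antiderivative of (2*t**2 + 2*t - 2) cos(3*t) is 2*t**2*sin(3*t)/3 + 2*t*sin(3*t)/3 + 4*t*cos(3*t)/9 - 22*sin(3*t)/27 + 2*cos(3*t)/9; evaluating from -2*pi to 2*pi: ∫_{-2*pi}^{2*pi} (2*t**2 + 2*t - 2) cos(3*t) dt = (2/9 + 8*pi/9) - (2/9 - 8*pi/9) = 16*pi/9.
Hence a_6 = (1/(2*pi))·(16*pi/9) = 8/9.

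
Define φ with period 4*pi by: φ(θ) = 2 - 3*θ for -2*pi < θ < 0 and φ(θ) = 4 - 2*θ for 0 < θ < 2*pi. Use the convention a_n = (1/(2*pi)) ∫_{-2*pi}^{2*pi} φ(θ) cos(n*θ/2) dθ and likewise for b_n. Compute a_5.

a_5 = (1/(2*pi)) ∫_{-2*pi}^{2*pi} φ(θ) cos(5*θ/2) dθ.
Split the integral at the breakpoints.
Integrating by parts (boundary term plus one more integral), an antiderivative of (2 - 3*θ) cos(5*θ/2) is -6*θ*sin(5*θ/2)/5 + 4*sin(5*θ/2)/5 - 12*cos(5*θ/2)/25; evaluating from -2*pi to 0: ∫_{-2*pi}^{0} (2 - 3*θ) cos(5*θ/2) dθ = (-12/25) - (12/25) = -24/25.
Integrating by parts (boundary term plus one more integral), an antiderivative of (4 - 2*θ) cos(5*θ/2) is -4*θ*sin(5*θ/2)/5 + 8*sin(5*θ/2)/5 - 8*cos(5*θ/2)/25; evaluating from 0 to 2*pi: ∫_{0}^{2*pi} (4 - 2*θ) cos(5*θ/2) dθ = (8/25) - (-8/25) = 16/25.
Summing the pieces and multiplying by (1/(2*pi)) gives a_5 = -4/(25*pi).

-4/(25*pi)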